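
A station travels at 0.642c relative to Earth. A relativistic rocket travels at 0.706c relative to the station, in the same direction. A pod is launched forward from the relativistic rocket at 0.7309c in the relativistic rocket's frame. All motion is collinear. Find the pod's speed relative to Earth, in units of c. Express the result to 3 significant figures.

0.988c

Compose velocities in two stages. Stage 1 (into S'): u₁ = (0.7309+0.706)/(1+0.7309×0.706) = 0.94781.
Stage 2 (into S): u = (0.94781+0.642)/(1+0.94781×0.642) = 0.98838, so the speed is 0.988c.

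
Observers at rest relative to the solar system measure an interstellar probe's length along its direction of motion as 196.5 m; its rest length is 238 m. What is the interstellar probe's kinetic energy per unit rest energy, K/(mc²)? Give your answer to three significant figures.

0.211

γ = L₀/L = 238/196.5 = 1.2112.
K/(mc²) = γ − 1 = 1.2112 − 1 = 0.211.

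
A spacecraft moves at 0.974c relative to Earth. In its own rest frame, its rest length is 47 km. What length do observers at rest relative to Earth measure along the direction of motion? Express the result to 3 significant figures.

γ = 1/√(1 − β²) = 1/√(1 − 0.948676) = 1/√0.051324 = 1/0.226548 = 4.4141.
Along the direction of motion the measured length is L₀/γ = 47/4.4141 = 10.6 km.

10.6 km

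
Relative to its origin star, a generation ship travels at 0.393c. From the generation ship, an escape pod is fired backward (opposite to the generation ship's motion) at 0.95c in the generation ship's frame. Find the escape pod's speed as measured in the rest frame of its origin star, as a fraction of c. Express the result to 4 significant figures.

0.8889c

Relativistic velocity addition: u = (u' + v)/(1 + u'v/c²), with u' = −0.95c and v = 0.393c.
Numerator: −0.95 + 0.393 = −0.557. Denominator: 1 + (−0.95)(0.393) = 0.62665.
u = −0.557/0.62665 = −0.88885, so the speed is 0.8889c.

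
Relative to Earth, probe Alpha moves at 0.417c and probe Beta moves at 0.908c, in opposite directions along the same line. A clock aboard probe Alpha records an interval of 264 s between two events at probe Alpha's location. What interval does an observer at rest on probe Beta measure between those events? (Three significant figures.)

956 s

Speed of probe Alpha in probe Beta's frame: u = (v_A + v_B)/(1 + v_A v_B/c²) = (0.417 + 0.908)/(1 + 0.417×0.908) = 1.325/1.378636 = 0.96109; |u| = 0.96109c.
γ for this relative speed: γ = 1/√(1 − 0.923694) = 3.6201.
The clock on probe Alpha records proper time, so probe Beta measures Δt = γΔτ = 3.6201 × 264 = 956 s.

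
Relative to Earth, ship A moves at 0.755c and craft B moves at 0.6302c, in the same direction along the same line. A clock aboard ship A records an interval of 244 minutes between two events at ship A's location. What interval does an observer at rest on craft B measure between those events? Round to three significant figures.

251 minutes

Transform ship A's velocity into craft B's frame: (0.755 − 0.6302)/(1 − 0.755·0.6302) = 0.1248/0.524199, so the relative speed is 0.23808c.
At |u| = 0.23808c, γ = (1 − 0.0566821)^(−1/2) = 1.0296.
Ship A's interval is proper; time dilation gives Δt_B = γΔτ = 1.0296 × 244 minutes = 251 minutes.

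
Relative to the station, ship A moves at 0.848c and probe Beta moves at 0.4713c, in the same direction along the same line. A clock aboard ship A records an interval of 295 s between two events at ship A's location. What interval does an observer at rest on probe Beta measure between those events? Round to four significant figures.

378.9 s

Transform ship A's velocity into probe Beta's frame: (0.848 − 0.4713)/(1 − 0.848·0.4713) = 0.3767/0.6003376, so the relative speed is 0.62748c.
γ for this relative speed: γ = 1/√(1 − 0.393731) = 1.2843.
Ship A's interval is proper; time dilation gives Δt_B = γΔτ = 1.2843 × 295 s = 378.9 s.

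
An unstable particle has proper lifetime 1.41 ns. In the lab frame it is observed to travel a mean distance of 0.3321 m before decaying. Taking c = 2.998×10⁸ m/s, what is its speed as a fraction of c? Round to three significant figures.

0.618c

Let x = d/(cτ) = 0.3321 m / (2.998×10⁸ m/s × 1.410×10^-9 s) = 0.78563. Since d = βγcτ, x = βγ = β/√(1−β²).
Solving: β² = x²/(1+x²) = 0.617214/1.617214 = 0.381653, so β = 0.618.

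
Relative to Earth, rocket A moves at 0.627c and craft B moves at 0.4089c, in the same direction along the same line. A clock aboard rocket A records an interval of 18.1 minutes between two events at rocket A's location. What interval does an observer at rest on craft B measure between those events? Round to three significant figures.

18.9 minutes

The velocity of rocket A relative to craft B is (0.627 − 0.4089)c / (1 − 0.627×0.4089) = 0.2933c; relative speed 0.2933c.
γ for this relative speed: γ = 1/√(1 − 0.0860249) = 1.046.
Rocket A's interval is proper; time dilation gives Δt_B = γΔτ = 1.046 × 18.1 minutes = 18.9 minutes.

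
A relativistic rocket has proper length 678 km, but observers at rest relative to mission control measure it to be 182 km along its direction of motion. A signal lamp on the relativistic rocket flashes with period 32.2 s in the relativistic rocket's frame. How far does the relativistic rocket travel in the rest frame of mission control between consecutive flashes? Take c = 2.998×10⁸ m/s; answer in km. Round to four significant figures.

From L = L₀/γ: γ = 678/182 = 3.72527.
β = √(1 − 1/γ²) = 0.9633. Lab-frame period = γτ = 3.72527×32.2 s = 119.95 s. Distance = βc × γτ = 0.9633 × 2.998×10⁸ m/s × 119.95 s = 3.4641×10^10 m = 3.464×10^7 km.

3.464×10^7 km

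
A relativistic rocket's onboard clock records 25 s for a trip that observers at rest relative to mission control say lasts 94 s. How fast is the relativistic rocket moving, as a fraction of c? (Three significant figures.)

0.964c

γ = Δt/Δτ = 94/25 = 3.76.
β = √(1 − 1/γ²) = √(1 − 0.0707334) = √0.9292666 = 0.964.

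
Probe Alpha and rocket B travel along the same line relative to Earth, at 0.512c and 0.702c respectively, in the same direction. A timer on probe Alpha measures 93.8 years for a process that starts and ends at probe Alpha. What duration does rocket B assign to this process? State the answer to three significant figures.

The velocity of probe Alpha relative to rocket B is (0.512 − 0.702)c / (1 − 0.512×0.702) = −0.29661c; relative speed 0.29661c.
At |u| = 0.29661c, γ = (1 − 0.0879775)^(−1/2) = 1.0471.
Probe Alpha's interval is proper; time dilation gives Δt_B = γΔτ = 1.0471 × 93.8 years = 98.2 years.

98.2 years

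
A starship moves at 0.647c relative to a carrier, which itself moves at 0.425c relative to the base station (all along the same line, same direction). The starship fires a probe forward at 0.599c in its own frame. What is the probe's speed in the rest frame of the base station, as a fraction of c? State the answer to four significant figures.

0.9575c

First combine the probe and starship (S''→S'): u₁ = (0.599 + 0.647)/(1 + 0.599×0.647) = 1.246/1.387553 = 0.89798.
Then combine with the carrier (S'→S): u = (0.89798 + 0.425)/(1 + 0.89798×0.425) = 1.32298/1.3816415 = 0.95754.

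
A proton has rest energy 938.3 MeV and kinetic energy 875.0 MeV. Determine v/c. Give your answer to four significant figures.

γ = 1 + K/(mc²) = 1 + 875.0/938.3 = 1.9325.
β = √(1 − 1/γ²) = √(1 − 0.267769) = √0.732231 = 0.8557.

0.8557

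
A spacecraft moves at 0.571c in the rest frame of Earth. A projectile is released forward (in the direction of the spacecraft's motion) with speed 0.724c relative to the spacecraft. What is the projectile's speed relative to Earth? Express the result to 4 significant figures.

0.9162c

Relativistic velocity addition: u = (u' + v)/(1 + u'v/c²), with u' = 0.724c and v = 0.571c.
Numerator: 0.724 + 0.571 = 1.295. Denominator: 1 + (0.724)(0.571) = 1.413404.
u = 1.295/1.413404 = 0.91623, so the speed is 0.9162c.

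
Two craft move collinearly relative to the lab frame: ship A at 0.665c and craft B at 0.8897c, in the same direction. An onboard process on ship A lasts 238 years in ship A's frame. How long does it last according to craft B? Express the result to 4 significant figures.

285.0 years

Transform ship A's velocity into craft B's frame: (0.665 − 0.8897)/(1 − 0.665·0.8897) = −0.2247/0.4083495, so the relative speed is 0.55026c.
γ for this relative speed: γ = 1/√(1 − 0.302786) = 1.1976.
Ship A's interval is proper; time dilation gives Δt_B = γΔτ = 1.1976 × 238 years = 285.0 years.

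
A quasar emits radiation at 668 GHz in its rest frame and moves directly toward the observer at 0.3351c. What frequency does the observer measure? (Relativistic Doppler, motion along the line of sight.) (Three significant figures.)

Relativistic Doppler (source moving toward): f_obs = f_src · √((1+β)/(1−β)).
With β = 0.3351: factor = √(1.3351/0.6649) = 1.417.
f_obs = 668 × 1.417 = 947 GHz.

947 GHz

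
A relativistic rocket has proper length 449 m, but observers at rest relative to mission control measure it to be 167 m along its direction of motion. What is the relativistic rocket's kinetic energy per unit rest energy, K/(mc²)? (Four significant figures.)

1.689

Length contraction gives γ = L₀/L = 449/167 = 2.68862.
Since K = (γ−1)mc², K/(mc²) = 2.68862 − 1 = 1.689.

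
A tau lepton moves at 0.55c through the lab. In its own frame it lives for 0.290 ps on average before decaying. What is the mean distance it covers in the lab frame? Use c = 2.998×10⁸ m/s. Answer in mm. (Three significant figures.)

0.0573 mm

With β = 0.55, γ = 1/√(1 − 0.55²) = 1/√0.6975 = 1.1974.
Lab-frame lifetime: Δt = γτ = 1.1974 × 0.290 ps = 0.34725 ps.
Distance: d = vΔt = 0.55 × 2.998×10⁸ m/s × 3.4725×10^-13 s = 5.73×10^-5 m = 0.0573 mm.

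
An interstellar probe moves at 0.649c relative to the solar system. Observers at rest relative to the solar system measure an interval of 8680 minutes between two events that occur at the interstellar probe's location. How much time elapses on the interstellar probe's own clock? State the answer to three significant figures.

6600 minutes

Lorentz factor: γ = (1 − 0.421201)^(−1/2) = 1.3144.
The interstellar probe's clock runs slow as seen from the solar system, so Δτ = Δt/γ = 8680/1.3144 = 6600 minutes.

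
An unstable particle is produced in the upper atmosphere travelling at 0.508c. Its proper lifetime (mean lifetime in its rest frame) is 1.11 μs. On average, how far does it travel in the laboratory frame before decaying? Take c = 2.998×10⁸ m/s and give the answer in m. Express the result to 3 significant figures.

196 m

With β = 0.508, γ = 1/√(1 − 0.508²) = 1/√0.741936 = 1.161.
Lab-frame lifetime: Δt = γτ = 1.161 × 1.11 μs = 1.2887 μs.
Distance: d = vΔt = 0.508 × 2.998×10⁸ m/s × 1.2887×10^-6 s = 196 m.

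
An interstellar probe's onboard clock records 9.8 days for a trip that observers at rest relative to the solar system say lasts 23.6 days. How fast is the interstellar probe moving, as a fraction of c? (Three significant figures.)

γ = Δt/Δτ = 23.6/9.8 = 2.4082.
β = √(1 − 1/γ²) = √(1 − 0.172431) = √0.827569 = 0.910.

0.910c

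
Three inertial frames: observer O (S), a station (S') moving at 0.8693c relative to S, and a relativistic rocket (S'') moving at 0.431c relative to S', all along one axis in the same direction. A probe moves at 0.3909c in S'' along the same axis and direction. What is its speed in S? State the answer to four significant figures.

0.9759c

First combine the probe and relativistic rocket (S''→S'): u₁ = (0.3909 + 0.431)/(1 + 0.3909×0.431) = 0.8219/1.1684779 = 0.70339.
Then combine with the station (S'→S): u = (0.70339 + 0.8693)/(1 + 0.70339×0.8693) = 1.57269/1.611456927 = 0.97594.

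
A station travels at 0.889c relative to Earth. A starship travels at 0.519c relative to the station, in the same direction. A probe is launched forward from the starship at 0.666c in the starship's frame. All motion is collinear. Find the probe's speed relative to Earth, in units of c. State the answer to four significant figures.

0.9926c

Apply u = (u'+v)/(1+u'v) twice. Probe in the station frame: (0.666+0.519)/(1+0.666·0.519) = 1.185/1.345654 = 0.88061c.
That velocity, transformed to the rest frame of Earth: (0.88061+0.889)/(1+0.88061·0.889) = 1.76961/1.78286229 = 0.99257c.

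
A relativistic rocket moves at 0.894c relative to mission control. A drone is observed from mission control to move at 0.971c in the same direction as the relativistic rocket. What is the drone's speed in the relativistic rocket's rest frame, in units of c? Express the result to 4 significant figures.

Transform to the relativistic rocket's frame: u' = (u − v)/(1 − uv/c²).
u' = (0.971 − 0.894)/(1 − 0.971×0.894) = 0.077/0.131926 = 0.58366.
Speed in the relativistic rocket's frame: 0.5837c (in the same direction).

0.5837c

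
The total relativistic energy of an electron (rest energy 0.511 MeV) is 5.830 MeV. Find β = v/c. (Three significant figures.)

Total energy E = γmc² gives γ = 5.830/0.511 = 11.409.
Hence β = √(1 − 1/γ²) = √(1 − 0.00768254) = √0.99231746 = 0.996.

0.996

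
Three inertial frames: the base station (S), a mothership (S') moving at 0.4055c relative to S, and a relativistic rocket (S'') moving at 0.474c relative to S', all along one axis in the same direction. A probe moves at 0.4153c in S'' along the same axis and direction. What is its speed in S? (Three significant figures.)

0.883c

Compose velocities in two stages. Stage 1 (into S'): u₁ = (0.4153+0.474)/(1+0.4153×0.474) = 0.74303.
Stage 2 (into S): u = (0.74303+0.4055)/(1+0.74303×0.4055) = 0.8826, so the speed is 0.883c.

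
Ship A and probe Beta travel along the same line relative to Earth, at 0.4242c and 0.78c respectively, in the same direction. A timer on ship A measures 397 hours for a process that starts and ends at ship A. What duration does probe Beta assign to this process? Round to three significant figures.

The velocity of ship A relative to probe Beta is (0.4242 − 0.78)c / (1 − 0.4242×0.78) = −0.53174c; relative speed 0.53174c.
γ for this relative speed: γ = 1/√(1 − 0.282747) = 1.1808.
Ship A's interval is proper; time dilation gives Δt_B = γΔτ = 1.1808 × 397 hours = 469 hours.

469 hours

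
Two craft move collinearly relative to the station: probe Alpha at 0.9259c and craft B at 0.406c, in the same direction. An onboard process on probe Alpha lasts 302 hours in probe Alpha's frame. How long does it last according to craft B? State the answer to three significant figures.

546 hours

Speed of probe Alpha in craft B's frame: u = (v_A − v_B)/(1 − v_A v_B/c²) = (0.9259 − 0.406)/(1 − 0.9259×0.406) = 0.5199/0.6240846 = 0.83306; |u| = 0.83306c.
γ for this relative speed: γ = 1/√(1 − 0.693989) = 1.8077.
The clock on probe Alpha records proper time, so craft B measures Δt = γΔτ = 1.8077 × 302 = 546 hours.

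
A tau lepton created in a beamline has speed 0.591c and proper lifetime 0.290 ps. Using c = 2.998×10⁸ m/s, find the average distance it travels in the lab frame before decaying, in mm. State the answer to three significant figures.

0.0637 mm

With β = 0.591, γ = 1/√(1 − 0.591²) = 1/√0.650719 = 1.2397.
Lab-frame lifetime: Δt = γτ = 1.2397 × 0.290 ps = 0.35951 ps.
Distance: d = vΔt = 0.591 × 2.998×10⁸ m/s × 3.5951×10^-13 s = 6.37×10^-5 m = 0.0637 mm.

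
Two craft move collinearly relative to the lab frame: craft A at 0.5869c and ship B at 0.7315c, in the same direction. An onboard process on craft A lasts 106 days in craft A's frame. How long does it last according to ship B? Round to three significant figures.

Transform craft A's velocity into ship B's frame: (0.5869 − 0.7315)/(1 − 0.5869·0.7315) = −0.1446/0.57068265, so the relative speed is 0.25338c.
γ for this relative speed: γ = 1/√(1 − 0.0642014) = 1.0337.
Craft A's interval is proper; time dilation gives Δt_B = γΔτ = 1.0337 × 106 days = 110 days.

110 days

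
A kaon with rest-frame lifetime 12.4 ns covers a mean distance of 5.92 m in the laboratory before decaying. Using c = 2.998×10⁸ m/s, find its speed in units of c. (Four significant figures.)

Lab distance = (lab lifetime)·v = γτ·βc, so βγ = d/(cτ) = 5.920/(2.998×10⁸ × 1.240×10^-8) = 1.5925.
With βγ = 1.5925: γ² = 1 + (βγ)² = 3.53606, and β = (βγ)/γ = 1.5925/1.88044 = 0.8469.

0.8469c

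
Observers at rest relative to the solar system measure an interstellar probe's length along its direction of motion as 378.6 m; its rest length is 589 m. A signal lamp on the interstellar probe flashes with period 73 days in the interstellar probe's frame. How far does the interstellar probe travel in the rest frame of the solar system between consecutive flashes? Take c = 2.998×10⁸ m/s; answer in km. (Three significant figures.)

Length contraction gives γ = L₀/L = 589/378.6 = 1.55573.
β = √(1 − 1/γ²) = 0.76605. Lab-frame period = γτ = 1.55573×73 days = 113.57 days. Distance = βc × γτ = 0.76605 × 2.998×10⁸ m/s × 9812448 s = 2.2535×10^15 m = 2.25×10^12 km.

2.25×10^12 km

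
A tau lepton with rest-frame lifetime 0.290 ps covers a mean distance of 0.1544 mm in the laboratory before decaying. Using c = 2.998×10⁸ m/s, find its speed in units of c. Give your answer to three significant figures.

Lab distance = (lab lifetime)·v = γτ·βc, so βγ = d/(cτ) = 1.544×10^-4/(2.998×10⁸ × 2.900×10^-13) = 1.7759.
With βγ = 1.7759: γ² = 1 + (βγ)² = 4.15382, and β = (βγ)/γ = 1.7759/2.03809 = 0.871.

0.871c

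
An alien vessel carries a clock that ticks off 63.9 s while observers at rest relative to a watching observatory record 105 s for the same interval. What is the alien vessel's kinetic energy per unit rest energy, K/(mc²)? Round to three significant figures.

From Δt = γΔτ: γ = 105/63.9 = 1.64319.
K/(mc²) = γ − 1 = 1.64319 − 1 = 0.643.

0.643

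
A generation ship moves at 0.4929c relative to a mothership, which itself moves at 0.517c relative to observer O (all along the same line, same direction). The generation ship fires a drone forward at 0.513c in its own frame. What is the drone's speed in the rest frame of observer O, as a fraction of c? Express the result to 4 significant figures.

0.9327c

Apply u = (u'+v)/(1+u'v) twice. Drone in the mothership frame: (0.513+0.4929)/(1+0.513·0.4929) = 1.0059/1.2528577 = 0.80288c.
That velocity, transformed to the rest frame of observer O: (0.80288+0.517)/(1+0.80288·0.517) = 1.31988/1.41508896 = 0.93272c.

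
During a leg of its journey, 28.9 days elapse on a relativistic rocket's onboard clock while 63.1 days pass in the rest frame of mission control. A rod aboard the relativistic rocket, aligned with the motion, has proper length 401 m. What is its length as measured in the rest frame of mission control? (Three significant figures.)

184 m

From Δt = γΔτ: γ = 63.1/28.9 = 2.18339.
L = L₀/γ = 401/2.18339 = 184 m.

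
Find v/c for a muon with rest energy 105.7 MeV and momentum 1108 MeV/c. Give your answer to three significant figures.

βγ = pc/(mc²) = 1108/105.7 = 10.482.
Since γ² = 1 + (βγ)² = 110.872, γ = √110.872 = 10.5296, and β = (βγ)/γ = 10.482/10.5296 = 0.995.

0.995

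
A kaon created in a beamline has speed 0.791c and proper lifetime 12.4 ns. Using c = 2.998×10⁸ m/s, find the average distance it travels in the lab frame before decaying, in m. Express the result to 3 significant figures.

4.81 m

γ = 1/√(1 − β²) = 1/√(1 − 0.625681) = 1/√0.374319 = 1/0.611816 = 1.6345.
Lab-frame lifetime: Δt = γτ = 1.6345 × 12.4 ns = 20.268 ns.
Distance: d = vΔt = 0.791 × 2.998×10⁸ m/s × 2.0268×10^-8 s = 4.81 m.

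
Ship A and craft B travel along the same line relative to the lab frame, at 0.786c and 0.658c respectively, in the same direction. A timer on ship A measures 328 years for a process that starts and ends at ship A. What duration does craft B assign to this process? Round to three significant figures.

The velocity of ship A relative to craft B is (0.786 − 0.658)c / (1 − 0.786×0.658) = 0.26511c; relative speed 0.26511c.
At |u| = 0.26511c, γ = (1 − 0.0702833)^(−1/2) = 1.0371.
The clock on ship A records proper time, so craft B measures Δt = γΔτ = 1.0371 × 328 = 340 years.

340 years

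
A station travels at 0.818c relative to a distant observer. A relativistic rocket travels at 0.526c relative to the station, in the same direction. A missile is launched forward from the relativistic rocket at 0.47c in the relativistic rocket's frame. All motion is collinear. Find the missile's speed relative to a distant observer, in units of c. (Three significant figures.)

Compose velocities in two stages. Stage 1 (into S'): u₁ = (0.47+0.526)/(1+0.47×0.526) = 0.79858.
Stage 2 (into S): u = (0.79858+0.818)/(1+0.79858×0.818) = 0.97783, so the speed is 0.978c.

0.978c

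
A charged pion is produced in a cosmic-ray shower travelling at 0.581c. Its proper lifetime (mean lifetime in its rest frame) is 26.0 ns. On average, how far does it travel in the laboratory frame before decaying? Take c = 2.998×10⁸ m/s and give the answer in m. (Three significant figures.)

5.56 m

With β = 0.581, γ = 1/√(1 − 0.581²) = 1/√0.662439 = 1.2286.
Lab-frame lifetime: Δt = γτ = 1.2286 × 26.0 ns = 31.944 ns.
Distance: d = vΔt = 0.581 × 2.998×10⁸ m/s × 3.1944×10^-8 s = 5.56 m.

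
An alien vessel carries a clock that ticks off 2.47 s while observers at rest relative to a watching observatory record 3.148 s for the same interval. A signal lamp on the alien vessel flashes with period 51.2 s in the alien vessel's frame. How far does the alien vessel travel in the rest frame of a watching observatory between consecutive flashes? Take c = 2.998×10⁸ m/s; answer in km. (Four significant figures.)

1.213×10^7 km

The time-dilation ratio gives γ = 3.148/2.47 = 1.27449.
β = √(1 − 1/γ²) = 0.61997. Lab-frame period = γτ = 1.27449×51.2 s = 65.254 s. Distance = βc × γτ = 0.61997 × 2.998×10⁸ m/s × 65.254 s = 1.2129×10^10 m = 1.213×10^7 km.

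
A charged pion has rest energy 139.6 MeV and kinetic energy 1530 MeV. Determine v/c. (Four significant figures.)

K = (γ−1)mc², so γ = 1 + 1530/139.6 = 11.96.
Then v/c = √(1 − γ⁻²) = √(1 − 0.00699097) = √0.99300903 = 0.9965.

0.9965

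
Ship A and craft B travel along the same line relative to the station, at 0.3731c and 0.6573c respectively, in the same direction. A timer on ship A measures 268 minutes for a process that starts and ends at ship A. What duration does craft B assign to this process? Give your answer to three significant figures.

289 minutes

Speed of ship A in craft B's frame: u = (v_A − v_B)/(1 − v_A v_B/c²) = (0.3731 − 0.6573)/(1 − 0.3731×0.6573) = −0.2842/0.75476137 = −0.37654; |u| = 0.37654c.
γ for this relative speed: γ = 1/√(1 − 0.141782) = 1.0794.
Ship A's interval is proper; time dilation gives Δt_B = γΔτ = 1.0794 × 268 minutes = 289 minutes.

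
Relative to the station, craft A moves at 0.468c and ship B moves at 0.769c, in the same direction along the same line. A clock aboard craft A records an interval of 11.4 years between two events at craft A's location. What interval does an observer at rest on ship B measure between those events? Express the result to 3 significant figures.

Transform craft A's velocity into ship B's frame: (0.468 − 0.769)/(1 − 0.468·0.769) = −0.301/0.640108, so the relative speed is 0.47023c.
γ for this relative speed: γ = 1/√(1 − 0.221116) = 1.1331.
The clock on craft A records proper time, so ship B measures Δt = γΔτ = 1.1331 × 11.4 = 12.9 years.

12.9 years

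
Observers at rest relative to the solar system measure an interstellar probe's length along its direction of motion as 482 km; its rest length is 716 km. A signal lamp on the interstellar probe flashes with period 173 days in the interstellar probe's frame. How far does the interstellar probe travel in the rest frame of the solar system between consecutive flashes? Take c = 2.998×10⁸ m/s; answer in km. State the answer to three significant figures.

4.92×10^12 km

From L = L₀/γ: γ = 716/482 = 1.48548.
β = √(1 − 1/γ²) = 0.73948. Lab-frame period = γτ = 1.48548×173 days = 256.99 days. Distance = βc × γτ = 0.73948 × 2.998×10⁸ m/s × 22203936 s = 4.9225×10^15 m = 4.92×10^12 km.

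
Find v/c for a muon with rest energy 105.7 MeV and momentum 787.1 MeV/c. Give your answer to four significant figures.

0.9911

βγ = pc/(mc²) = 787.1/105.7 = 7.4465.
Since γ² = 1 + (βγ)² = 56.4504, γ = √56.4504 = 7.51335, and β = (βγ)/γ = 7.4465/7.51335 = 0.9911.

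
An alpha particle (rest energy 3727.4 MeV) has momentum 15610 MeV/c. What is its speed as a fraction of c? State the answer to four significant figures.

βγ = pc/(mc²) = 15610/3727.4 = 4.1879.
Since γ² = 1 + (βγ)² = 18.5385, γ = √18.5385 = 4.30564, and β = (βγ)/γ = 4.1879/4.30564 = 0.9727.

0.9727c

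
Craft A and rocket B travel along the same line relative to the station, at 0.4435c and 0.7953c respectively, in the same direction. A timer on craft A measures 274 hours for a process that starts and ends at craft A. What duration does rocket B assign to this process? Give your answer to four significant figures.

Speed of craft A in rocket B's frame: u = (v_A − v_B)/(1 − v_A v_B/c²) = (0.4435 − 0.7953)/(1 − 0.4435×0.7953) = −0.3518/0.64728445 = −0.5435; |u| = 0.5435c.
At |u| = 0.5435c, γ = (1 − 0.295392)^(−1/2) = 1.1913.
The clock on craft A records proper time, so rocket B measures Δt = γΔτ = 1.1913 × 274 = 326.4 hours.

326.4 hours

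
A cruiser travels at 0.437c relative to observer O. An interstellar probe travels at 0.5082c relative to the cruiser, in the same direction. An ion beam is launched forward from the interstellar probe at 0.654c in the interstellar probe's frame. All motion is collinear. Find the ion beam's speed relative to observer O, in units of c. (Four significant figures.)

0.9479c

Compose velocities in two stages. Stage 1 (into S'): u₁ = (0.654+0.5082)/(1+0.654×0.5082) = 0.87228.
Stage 2 (into S): u = (0.87228+0.437)/(1+0.87228×0.437) = 0.94794, so the speed is 0.9479c.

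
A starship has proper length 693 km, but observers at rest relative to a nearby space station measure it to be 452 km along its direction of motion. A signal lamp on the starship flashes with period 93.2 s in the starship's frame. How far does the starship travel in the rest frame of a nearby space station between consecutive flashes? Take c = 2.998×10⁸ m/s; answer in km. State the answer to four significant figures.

3.247×10^7 km

From L = L₀/γ: γ = 693/452 = 1.53319.
β = √(1 − 1/γ²) = 0.75802. Lab-frame period = γτ = 1.53319×93.2 s = 142.89 s. Distance = βc × γτ = 0.75802 × 2.998×10⁸ m/s × 142.89 s = 3.2472×10^10 m = 3.247×10^7 km.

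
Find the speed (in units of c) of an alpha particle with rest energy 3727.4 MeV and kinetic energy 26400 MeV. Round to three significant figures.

K = (γ−1)mc², so γ = 1 + 26400/3727.4 = 8.0827.
Then v/c = √(1 − γ⁻²) = √(1 − 0.0153069) = √0.9846931 = 0.992.

0.992c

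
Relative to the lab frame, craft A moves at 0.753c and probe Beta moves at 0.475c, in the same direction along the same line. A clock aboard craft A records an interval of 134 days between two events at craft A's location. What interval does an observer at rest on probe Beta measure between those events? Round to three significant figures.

Speed of craft A in probe Beta's frame: u = (v_A − v_B)/(1 − v_A v_B/c²) = (0.753 − 0.475)/(1 − 0.753×0.475) = 0.278/0.642325 = 0.4328; |u| = 0.4328c.
γ for this relative speed: γ = 1/√(1 − 0.187316) = 1.1093.
Craft A's interval is proper; time dilation gives Δt_B = γΔτ = 1.1093 × 134 days = 149 days.

149 days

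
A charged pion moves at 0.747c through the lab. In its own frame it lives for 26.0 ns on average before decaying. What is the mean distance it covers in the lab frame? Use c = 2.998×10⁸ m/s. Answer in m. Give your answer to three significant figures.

8.76 m

Lorentz factor: γ = (1 − 0.558009)^(−1/2) = 1.5042.
Lab-frame lifetime: Δt = γτ = 1.5042 × 26.0 ns = 39.109 ns.
Distance: d = vΔt = 0.747 × 2.998×10⁸ m/s × 3.9109×10^-8 s = 8.76 m.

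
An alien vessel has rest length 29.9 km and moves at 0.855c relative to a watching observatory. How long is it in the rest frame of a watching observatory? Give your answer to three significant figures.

γ = 1/√(1 − β²) = 1/√(1 − 0.731025) = 1/√0.268975 = 1/0.518628 = 1.9282.
Length contraction: L = L₀/γ = 29.9/1.9282 = 15.5 km.

15.5 km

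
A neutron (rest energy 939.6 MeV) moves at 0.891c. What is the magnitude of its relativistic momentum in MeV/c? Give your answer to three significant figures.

β² = 0.793881, so γ = 1/√0.206119 = 2.2026.
Momentum: p = γβ·mc = 2.2026 × 0.891 × 939.6 MeV/c = 1840 MeV/c.

1840 MeV/c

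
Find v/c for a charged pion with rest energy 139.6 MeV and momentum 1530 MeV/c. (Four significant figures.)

βγ = pc/(mc²) = 1530/139.6 = 10.96.
Since γ² = 1 + (βγ)² = 121.122, γ = √121.122 = 11.0055, and β = (βγ)/γ = 10.96/11.0055 = 0.9959.

0.9959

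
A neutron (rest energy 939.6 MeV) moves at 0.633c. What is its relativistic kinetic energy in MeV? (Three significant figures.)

Lorentz factor: γ = (1 − 0.400689)^(−1/2) = 1.29174.
Kinetic energy: K = (γ − 1)mc² = (1.29174 − 1) × 939.6 MeV = 0.29174 × 939.6 = 274 MeV.

274 MeV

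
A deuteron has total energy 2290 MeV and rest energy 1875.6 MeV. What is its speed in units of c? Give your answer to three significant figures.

0.574c

Total energy E = γmc² gives γ = 2290/1875.6 = 1.2209.
Hence β = √(1 − 1/γ²) = √(1 − 0.670872) = √0.329128 = 0.574.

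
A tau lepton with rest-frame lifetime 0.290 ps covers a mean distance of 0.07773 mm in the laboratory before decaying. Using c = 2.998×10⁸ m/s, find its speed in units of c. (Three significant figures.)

d = βγcτ ⇒ βγ = d/(cτ) = 7.773×10^-5 m / (8.6942×10^-5 m) = 0.89404.
β = (βγ)/√(1+(βγ)²) = 0.89404/√1.799308 = 0.667.

0.667c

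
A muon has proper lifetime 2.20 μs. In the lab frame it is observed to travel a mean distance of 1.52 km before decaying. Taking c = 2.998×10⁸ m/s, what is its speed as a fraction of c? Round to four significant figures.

0.9174c

Lab distance = (lab lifetime)·v = γτ·βc, so βγ = d/(cτ) = 1520/(2.998×10⁸ × 2.200×10^-6) = 2.3046.
With βγ = 2.3046: γ² = 1 + (βγ)² = 6.31118, and β = (βγ)/γ = 2.3046/2.51221 = 0.9174.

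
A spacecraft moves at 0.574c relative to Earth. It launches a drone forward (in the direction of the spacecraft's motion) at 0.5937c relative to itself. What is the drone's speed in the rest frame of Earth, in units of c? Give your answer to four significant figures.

0.8709c

Relativistic velocity addition: u = (u' + v)/(1 + u'v/c²), with u' = 0.5937c and v = 0.574c.
Numerator: 0.5937 + 0.574 = 1.1677. Denominator: 1 + (0.5937)(0.574) = 1.3407838.
u = 1.1677/1.3407838 = 0.87091, so the speed is 0.8709c.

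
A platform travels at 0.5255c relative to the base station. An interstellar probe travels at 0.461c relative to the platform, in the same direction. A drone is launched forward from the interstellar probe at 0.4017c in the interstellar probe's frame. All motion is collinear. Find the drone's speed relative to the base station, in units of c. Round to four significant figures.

First combine the drone and interstellar probe (S''→S'): u₁ = (0.4017 + 0.461)/(1 + 0.4017×0.461) = 0.8627/1.1851837 = 0.7279.
Then combine with the platform (S'→S): u = (0.7279 + 0.5255)/(1 + 0.7279×0.5255) = 1.2534/1.38251145 = 0.90661.

0.9066c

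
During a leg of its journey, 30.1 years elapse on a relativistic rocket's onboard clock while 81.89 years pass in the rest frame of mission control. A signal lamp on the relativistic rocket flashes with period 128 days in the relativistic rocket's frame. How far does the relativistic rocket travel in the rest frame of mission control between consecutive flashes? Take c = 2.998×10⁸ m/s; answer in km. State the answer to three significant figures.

γ = Δt/Δτ = 81.89/30.1 = 2.7206.
β = √(1 − 1/γ²) = 0.93. Lab-frame period = γτ = 2.7206×128 days = 348.24 days. Distance = βc × γτ = 0.93 × 2.998×10⁸ m/s × 30087936 s = 8.3889×10^15 m = 8.39×10^12 km.

8.39×10^12 km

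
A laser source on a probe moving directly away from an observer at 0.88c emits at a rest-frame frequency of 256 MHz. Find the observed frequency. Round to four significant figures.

64.68 MHz

Relativistic Doppler (source moving away): f_obs = f_src · √((1−β)/(1+β)).
With β = 0.88: factor = √(0.12/1.88) = 0.25265.
f_obs = 256 × 0.25265 = 64.68 MHz.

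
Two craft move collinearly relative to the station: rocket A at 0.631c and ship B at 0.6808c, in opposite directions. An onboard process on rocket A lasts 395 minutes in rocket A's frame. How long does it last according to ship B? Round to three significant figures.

The velocity of rocket A relative to ship B is (0.631 + 0.6808)c / (1 + 0.631×0.6808) = 0.91761c; relative speed 0.91761c.
At |u| = 0.91761c, γ = (1 − 0.842008)^(−1/2) = 2.5158.
Rocket A's interval is proper; time dilation gives Δt_B = γΔτ = 2.5158 × 395 minutes = 994 minutes.

994 minutes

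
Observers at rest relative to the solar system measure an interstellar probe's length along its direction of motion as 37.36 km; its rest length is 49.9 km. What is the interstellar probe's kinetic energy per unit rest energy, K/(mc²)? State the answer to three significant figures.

γ = L₀/L = 49.9/37.36 = 1.33565.
Since K = (γ−1)mc², K/(mc²) = 1.33565 − 1 = 0.336.

0.336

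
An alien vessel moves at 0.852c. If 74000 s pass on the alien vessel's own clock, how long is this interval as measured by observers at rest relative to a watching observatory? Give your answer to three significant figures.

1.41×10^5 s

β² = 0.725904, so γ = 1/√0.274096 = 1.9101.
The onboard clock measures proper time, so the interval in the rest frame of a watching observatory is dilated: Δt = γ·Δτ = 1.9101 × 74000 s = 1.41×10^5 s.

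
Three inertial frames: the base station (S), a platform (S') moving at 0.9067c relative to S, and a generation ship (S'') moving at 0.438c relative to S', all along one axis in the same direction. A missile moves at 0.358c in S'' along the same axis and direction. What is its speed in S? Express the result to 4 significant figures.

0.9821c

Compose velocities in two stages. Stage 1 (into S'): u₁ = (0.358+0.438)/(1+0.358×0.438) = 0.6881.
Stage 2 (into S): u = (0.6881+0.9067)/(1+0.6881×0.9067) = 0.98208, so the speed is 0.9821c.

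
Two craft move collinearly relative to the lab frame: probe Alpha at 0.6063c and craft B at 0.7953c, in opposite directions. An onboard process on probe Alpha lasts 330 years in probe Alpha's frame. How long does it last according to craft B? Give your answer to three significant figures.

The velocity of probe Alpha relative to craft B is (0.6063 + 0.7953)c / (1 + 0.6063×0.7953) = 0.94563c; relative speed 0.94563c.
γ for this relative speed: γ = 1/√(1 − 0.894216) = 3.0746.
Probe Alpha's interval is proper; time dilation gives Δt_B = γΔτ = 3.0746 × 330 years = 1010 years.

1010 years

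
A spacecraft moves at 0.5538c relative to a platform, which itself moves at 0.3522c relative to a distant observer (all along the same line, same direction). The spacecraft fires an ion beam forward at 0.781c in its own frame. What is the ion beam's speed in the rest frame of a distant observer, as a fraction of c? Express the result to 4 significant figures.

First combine the ion beam and spacecraft (S''→S'): u₁ = (0.781 + 0.5538)/(1 + 0.781×0.5538) = 1.3348/1.4325178 = 0.93179.
Then combine with the platform (S'→S): u = (0.93179 + 0.3522)/(1 + 0.93179×0.3522) = 1.28399/1.328176438 = 0.96673.

0.9667c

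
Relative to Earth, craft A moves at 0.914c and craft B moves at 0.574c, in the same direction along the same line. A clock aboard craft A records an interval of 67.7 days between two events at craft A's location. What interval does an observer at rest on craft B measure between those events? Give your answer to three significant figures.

96.9 days

Speed of craft A in craft B's frame: u = (v_A − v_B)/(1 − v_A v_B/c²) = (0.914 − 0.574)/(1 − 0.914×0.574) = 0.34/0.475364 = 0.71524; |u| = 0.71524c.
At |u| = 0.71524c, γ = (1 − 0.511568)^(−1/2) = 1.4309.
Craft A's interval is proper; time dilation gives Δt_B = γΔτ = 1.4309 × 67.7 days = 96.9 days.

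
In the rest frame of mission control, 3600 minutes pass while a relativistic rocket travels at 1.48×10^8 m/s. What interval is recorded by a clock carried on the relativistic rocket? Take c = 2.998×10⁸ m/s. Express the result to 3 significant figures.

β = v/c = (1.48×10^8 m/s)/(2.998×10⁸ m/s) = 0.493662.
γ = 1/√(1 − β²) = 1/√(1 − 0.2437022) = 1/√0.7562978 = 1/0.869654 = 1.1499.
The relativistic rocket's clock runs slow as seen from mission control, so Δτ = Δt/γ = 3600/1.1499 = 3130 minutes.

3130 minutes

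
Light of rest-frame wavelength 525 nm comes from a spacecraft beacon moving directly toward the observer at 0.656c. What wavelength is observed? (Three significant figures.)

Relativistic Doppler for wavelength: λ_obs = λ_src · √((1−β)/(1+β)).
With β = 0.656: factor = √(0.344/1.656) = 0.45577.
λ_obs = 525 × 0.45577 = 239 nm.

239 nm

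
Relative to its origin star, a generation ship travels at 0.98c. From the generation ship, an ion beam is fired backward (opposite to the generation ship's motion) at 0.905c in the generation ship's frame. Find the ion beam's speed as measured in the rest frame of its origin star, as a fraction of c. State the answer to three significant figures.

0.663c

In units of c, u = (u' + v)/(1 + u'v) with u' = −0.905 and v = 0.98.
Numerator: −0.905 + 0.98 = 0.075. Denominator: 1 + (−0.905)(0.98) = 0.1131.
u = 0.075/0.1131 = 0.66313, so the speed is 0.663c.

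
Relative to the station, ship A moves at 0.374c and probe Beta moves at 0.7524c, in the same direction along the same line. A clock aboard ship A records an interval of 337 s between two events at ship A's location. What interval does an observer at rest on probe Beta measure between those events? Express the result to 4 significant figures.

Transform ship A's velocity into probe Beta's frame: (0.374 − 0.7524)/(1 − 0.374·0.7524) = −0.3784/0.7186024, so the relative speed is 0.52658c.
At |u| = 0.52658c, γ = (1 − 0.277286)^(−1/2) = 1.1763.
The clock on ship A records proper time, so probe Beta measures Δt = γΔτ = 1.1763 × 337 = 396.4 s.

396.4 s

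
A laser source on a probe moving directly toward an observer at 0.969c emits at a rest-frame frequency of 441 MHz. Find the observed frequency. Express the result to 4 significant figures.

3515 MHz

Relativistic Doppler (source moving toward): f_obs = f_src · √((1+β)/(1−β)).
With β = 0.969: factor = √(1.969/0.031) = 7.9697.
f_obs = 441 × 7.9697 = 3515 MHz.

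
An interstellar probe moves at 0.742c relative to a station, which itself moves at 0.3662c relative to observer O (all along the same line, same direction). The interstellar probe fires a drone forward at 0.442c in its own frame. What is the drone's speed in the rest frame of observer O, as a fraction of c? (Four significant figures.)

First combine the drone and interstellar probe (S''→S'): u₁ = (0.442 + 0.742)/(1 + 0.442×0.742) = 1.184/1.327964 = 0.89159.
Then combine with the station (S'→S): u = (0.89159 + 0.3662)/(1 + 0.89159×0.3662) = 1.25779/1.326500258 = 0.9482.

0.9482c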